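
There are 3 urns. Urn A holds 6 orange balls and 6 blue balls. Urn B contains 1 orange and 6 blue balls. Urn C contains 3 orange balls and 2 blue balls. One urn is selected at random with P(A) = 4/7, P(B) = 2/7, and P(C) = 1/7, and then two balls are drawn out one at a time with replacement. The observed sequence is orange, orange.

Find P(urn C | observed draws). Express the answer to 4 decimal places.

For each hypothesis, P(data | H) works out to: P(data | urn A) = (6/12)(6/12) = 0.25; P(data | urn B) = (1/7)(1/7) = 0.020408; P(data | urn C) = (3/5)(3/5) = 0.36.
Weighting by the prior gives 4/7 · 0.25 = 0.14286, 2/7 · 0.020408 = 0.0058309, 1/7 · 0.36 = 0.051429; these sum to 0.20012.
So P(urn C | data) = (0.051429) / (0.20012) = 0.25699.

0.2570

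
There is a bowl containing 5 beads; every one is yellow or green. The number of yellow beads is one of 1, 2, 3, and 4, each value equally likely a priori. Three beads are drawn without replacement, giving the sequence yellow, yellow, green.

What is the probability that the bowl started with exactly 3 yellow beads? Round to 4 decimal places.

For each hypothesis, P(data | H) works out to: P(data | r = 1) = (1/5)(0/4) = 0; P(data | r = 2) = (2/5)(1/4)(3/3) = 1/10; P(data | r = 3) = (3/5)(2/4)(2/3) = 1/5; P(data | r = 4) = (4/5)(3/4)(1/3) = 1/5.
Weighting by the prior gives 1/4 · 0 = 0, 1/4 · 1/10 = 1/40, 1/4 · 1/5 = 1/20, 1/4 · 1/5 = 1/20; with total 1/8.
By Bayes' rule, P(r = 3 | data) = (1/20) / (1/8) = 2/5.

0.4000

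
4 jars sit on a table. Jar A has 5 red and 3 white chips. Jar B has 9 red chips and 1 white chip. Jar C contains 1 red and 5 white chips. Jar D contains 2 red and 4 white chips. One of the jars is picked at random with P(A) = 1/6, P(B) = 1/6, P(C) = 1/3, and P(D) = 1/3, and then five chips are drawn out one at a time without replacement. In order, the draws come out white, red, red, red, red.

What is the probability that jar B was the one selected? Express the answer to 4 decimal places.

0.6512

Under each hypothesis, the probability of the observed sequence is: P(data | jar A) = (3/8)(5/7)(4/6)(3/5)(2/4) = 0.053571; P(data | jar B) = (1/10)(9/9)(8/8)(7/7)(6/6) = 0.1; P(data | jar C) = (5/6)(1/5)(0/4) = 0; P(data | jar D) = (4/6)(2/5)(1/4)(0/3) = 0.
Multiplying each by its prior: 1/6 · 0.053571 = 0.0089286, 1/6 · 0.1 = 0.016667, 1/3 · 0 = 0, 1/3 · 0 = 0; these sum to 0.025595.
So P(jar B | data) = (0.016667) / (0.025595) = 0.65116.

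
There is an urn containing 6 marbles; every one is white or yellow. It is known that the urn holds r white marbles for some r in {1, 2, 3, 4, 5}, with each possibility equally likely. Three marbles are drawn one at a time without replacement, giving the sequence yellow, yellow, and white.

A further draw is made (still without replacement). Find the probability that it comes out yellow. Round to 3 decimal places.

0.600

The likelihood of the observed sequence under each hypothesis: P(data | r = 1) = (5/6)(4/5)(1/4) = 1/6; P(data | r = 2) = (4/6)(3/5)(2/4) = 1/5; P(data | r = 3) = (3/6)(2/5)(3/4) = 3/20; P(data | r = 4) = (2/6)(1/5)(4/4) = 1/15; P(data | r = 5) = (1/6)(0/5) = 0.
Weighting by the prior gives 1/5 · 1/6 = 1/30, 1/5 · 1/5 = 1/25, 1/5 · 3/20 = 3/100, 1/5 · 1/15 = 1/75, 1/5 · 0 = 0; summing to 7/60.
Normalising, the posterior is P(r = 1 | data) = 2/7, P(r = 2 | data) = 12/35, P(r = 3 | data) = 9/35, P(r = 4 | data) = 4/35, P(r = 5 | data) = 0.
Averaging over the posterior, P(yellow next | data) = (1)(2/7) + (2/3)(12/35) + (1/3)(9/35) + (0)(4/35) = 3/5.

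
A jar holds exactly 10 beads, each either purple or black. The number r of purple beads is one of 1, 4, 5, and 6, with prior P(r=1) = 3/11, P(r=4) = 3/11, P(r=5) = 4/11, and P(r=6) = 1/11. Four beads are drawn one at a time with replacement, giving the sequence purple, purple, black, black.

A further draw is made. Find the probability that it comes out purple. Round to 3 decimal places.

0.458

Compute the likelihood of the observed sequence for each case: P(data | r = 1) = (1/10)(1/10)(9/10)(9/10) = 0.0081; P(data | r = 4) = (4/10)(4/10)(6/10)(6/10) = 0.0576; P(data | r = 5) = (5/10)(5/10)(5/10)(5/10) = 0.0625; P(data | r = 6) = (6/10)(6/10)(4/10)(4/10) = 0.0576.
The prior-weighted likelihoods are 3/11 · 0.0081 = 0.0022091, 3/11 · 0.0576 = 0.015709, 4/11 · 0.0625 = 0.022727, 1/11 · 0.0576 = 0.0052364; summing to 0.045882.
Dividing through by the total gives posterior P(r = 1 | data) = 0.048147, P(r = 4 | data) = 0.34238, P(r = 5 | data) = 0.49534, P(r = 6 | data) = 0.11413.
Averaging over the posterior, P(purple next | data) = (1/10)(0.048147) + (2/5)(0.34238) + (1/2)(0.49534) + (3/5)(0.11413) = 0.45792.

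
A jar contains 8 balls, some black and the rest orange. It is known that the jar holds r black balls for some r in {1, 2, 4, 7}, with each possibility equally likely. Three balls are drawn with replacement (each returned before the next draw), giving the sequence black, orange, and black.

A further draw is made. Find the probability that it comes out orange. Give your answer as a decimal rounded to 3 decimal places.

Compute the likelihood of the observed sequence for each case: P(data | r = 1) = (1/8)(7/8)(1/8) = 0.013672; P(data | r = 2) = (2/8)(6/8)(2/8) = 0.046875; P(data | r = 4) = (4/8)(4/8)(4/8) = 0.125; P(data | r = 7) = (7/8)(1/8)(7/8) = 0.095703.
Multiplying each by its prior: 1/4 · 0.013672 = 0.003418, 1/4 · 0.046875 = 0.011719, 1/4 · 0.125 = 0.03125, 1/4 · 0.095703 = 0.023926; with total 0.070312.
The posterior is then P(r = 1 | data) = 0.048611, P(r = 2 | data) = 0.16667, P(r = 4 | data) = 0.44444, P(r = 7 | data) = 0.34028.
So P(orange next | data) = Σ P(orange next | H) P(H | data) = (7/8)(0.048611) + (3/4)(0.16667) + (1/2)(0.44444) + (1/8)(0.34028) = 0.43229.

0.432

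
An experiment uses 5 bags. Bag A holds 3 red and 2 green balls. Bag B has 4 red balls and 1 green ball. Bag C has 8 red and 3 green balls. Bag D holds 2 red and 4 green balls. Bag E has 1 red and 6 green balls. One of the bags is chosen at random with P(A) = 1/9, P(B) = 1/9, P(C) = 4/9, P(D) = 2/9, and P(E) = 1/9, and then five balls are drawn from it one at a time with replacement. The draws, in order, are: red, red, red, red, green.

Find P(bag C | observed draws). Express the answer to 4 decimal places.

Compute the likelihood of the observed sequence for each case: P(data | bag A) = (3/5)(3/5)(3/5)(3/5)(2/5) = 0.05184; P(data | bag B) = (4/5)(4/5)(4/5)(4/5)(1/5) = 0.08192; P(data | bag C) = (8/11)(8/11)(8/11)(8/11)(3/11) = 0.076299; P(data | bag D) = (2/6)(2/6)(2/6)(2/6)(4/6) = 0.0082305; P(data | bag E) = (1/7)(1/7)(1/7)(1/7)(6/7) = 0.00035699.
The prior-weighted likelihoods are 1/9 · 0.05184 = 0.00576, 1/9 · 0.08192 = 0.0091022, 4/9 · 0.076299 = 0.033911, 2/9 · 0.0082305 = 0.001829, 1/9 · 0.00035699 = 3.9666e-05; summing to 0.050641.
By Bayes' rule, P(bag C | data) = (0.033911) / (0.050641) = 0.66962.

0.6696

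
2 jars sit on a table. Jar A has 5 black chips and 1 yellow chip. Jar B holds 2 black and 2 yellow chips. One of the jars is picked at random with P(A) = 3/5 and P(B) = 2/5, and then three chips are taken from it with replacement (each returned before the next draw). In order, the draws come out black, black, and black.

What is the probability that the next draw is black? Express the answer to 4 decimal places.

0.7914

For each hypothesis, P(data | H) works out to: P(data | jar A) = (5/6)(5/6)(5/6) = 125/216; P(data | jar B) = (2/4)(2/4)(2/4) = 1/8.
The prior-weighted likelihoods are 3/5 · 125/216 = 25/72, 2/5 · 1/8 = 1/20; summing to 143/360.
Normalising, the posterior is P(jar A | data) = 125/143, P(jar B | data) = 18/143.
Averaging over the posterior, P(black next | data) = (5/6)(125/143) + (1/2)(18/143) = 679/858.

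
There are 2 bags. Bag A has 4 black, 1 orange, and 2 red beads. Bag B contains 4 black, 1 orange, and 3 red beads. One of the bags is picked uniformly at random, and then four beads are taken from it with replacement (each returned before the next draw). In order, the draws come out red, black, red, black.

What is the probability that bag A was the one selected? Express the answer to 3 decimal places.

0.431

For each hypothesis, P(data | H) works out to: P(data | bag A) = (2/7)(4/7)(2/7)(4/7) = 0.026656; P(data | bag B) = (3/8)(4/8)(3/8)(4/8) = 0.035156.
The prior-weighted likelihoods are 1/2 · 0.026656 = 0.013328, 1/2 · 0.035156 = 0.017578; summing to 0.030906.
By Bayes' rule, P(bag A | data) = (0.013328) / (0.030906) = 0.43124.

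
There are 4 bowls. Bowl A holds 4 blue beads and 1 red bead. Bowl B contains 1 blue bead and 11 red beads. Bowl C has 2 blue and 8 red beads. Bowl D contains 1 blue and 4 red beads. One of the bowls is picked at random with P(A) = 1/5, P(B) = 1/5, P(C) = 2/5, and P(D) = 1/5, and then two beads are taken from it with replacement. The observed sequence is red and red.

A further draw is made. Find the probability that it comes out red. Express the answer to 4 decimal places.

0.8264

Compute the likelihood of the observed sequence for each case: P(data | bowl A) = (1/5)(1/5) = 0.04; P(data | bowl B) = (11/12)(11/12) = 0.84028; P(data | bowl C) = (8/10)(8/10) = 0.64; P(data | bowl D) = (4/5)(4/5) = 0.64.
Multiplying each by its prior: 1/5 · 0.04 = 0.008, 1/5 · 0.84028 = 0.16806, 2/5 · 0.64 = 0.256, 1/5 · 0.64 = 0.128; summing to 0.56006.
The posterior is then P(bowl A | data) = 0.014284, P(bowl B | data) = 0.30007, P(bowl C | data) = 0.4571, P(bowl D | data) = 0.22855.
Averaging over the posterior, P(red next | data) = (1/5)(0.014284) + (11/12)(0.30007) + (4/5)(0.4571) + (4/5)(0.22855) = 0.82644.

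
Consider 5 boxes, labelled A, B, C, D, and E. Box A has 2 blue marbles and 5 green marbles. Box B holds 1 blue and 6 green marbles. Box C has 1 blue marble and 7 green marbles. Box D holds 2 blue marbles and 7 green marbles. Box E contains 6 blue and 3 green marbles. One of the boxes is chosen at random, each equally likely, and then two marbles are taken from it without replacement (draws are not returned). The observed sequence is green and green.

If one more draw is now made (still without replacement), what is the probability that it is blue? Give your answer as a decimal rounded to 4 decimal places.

0.2671

Compute the likelihood of the observed sequence for each case: P(data | box A) = (5/7)(4/6) = 10/21; P(data | box B) = (6/7)(5/6) = 5/7; P(data | box C) = (7/8)(6/7) = 3/4; P(data | box D) = (7/9)(6/8) = 7/12; P(data | box E) = (3/9)(2/8) = 1/12.
Weighting by the prior gives 1/5 · 10/21 = 2/21, 1/5 · 5/7 = 1/7, 1/5 · 3/4 = 3/20, 1/5 · 7/12 = 7/60, 1/5 · 1/12 = 1/60; with total 73/140.
Normalising, the posterior is P(box A | data) = 40/219, P(box B | data) = 20/73, P(box C | data) = 21/73, P(box D | data) = 49/219, P(box E | data) = 7/219.
The predictive probability is P(blue next | data) = (2/5)(40/219) + (1/5)(20/73) + (1/6)(21/73) + (2/7)(49/219) + (6/7)(7/219) = 39/146.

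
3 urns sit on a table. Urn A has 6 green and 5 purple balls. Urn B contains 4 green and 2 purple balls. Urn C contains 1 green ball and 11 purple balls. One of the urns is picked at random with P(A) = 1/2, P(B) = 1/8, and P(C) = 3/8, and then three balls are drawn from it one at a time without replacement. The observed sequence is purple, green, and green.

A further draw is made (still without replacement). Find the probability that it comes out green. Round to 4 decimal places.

For each hypothesis, P(data | H) works out to: P(data | urn A) = (5/11)(6/10)(5/9) = 0.15152; P(data | urn B) = (2/6)(4/5)(3/4) = 0.2; P(data | urn C) = (11/12)(1/11)(0/10) = 0.
The prior-weighted likelihoods are 1/2 · 0.15152 = 0.075758, 1/8 · 0.2 = 0.025, 3/8 · 0 = 0; summing to 0.10076.
Dividing through by the total gives posterior P(urn A | data) = 0.75188, P(urn B | data) = 0.24812, P(urn C | data) = 0.
So P(green next | data) = Σ P(green next | H) P(H | data) = (1/2)(0.75188) + (2/3)(0.24812) = 0.54135.

0.5414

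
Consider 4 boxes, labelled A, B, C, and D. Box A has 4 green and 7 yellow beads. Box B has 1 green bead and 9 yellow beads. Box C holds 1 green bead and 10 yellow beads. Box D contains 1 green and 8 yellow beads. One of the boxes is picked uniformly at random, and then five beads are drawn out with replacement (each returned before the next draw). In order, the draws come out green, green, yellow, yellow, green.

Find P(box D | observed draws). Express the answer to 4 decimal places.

0.0493

The likelihood of the observed sequence under each hypothesis: P(data | box A) = (4/11)(4/11)(7/11)(7/11)(4/11) = 0.019472; P(data | box B) = (1/10)(1/10)(9/10)(9/10)(1/10) = 0.00081; P(data | box C) = (1/11)(1/11)(10/11)(10/11)(1/11) = 0.00062092; P(data | box D) = (1/9)(1/9)(8/9)(8/9)(1/9) = 0.0010838.
Weighting by the prior gives 1/4 · 0.019472 = 0.004868, 1/4 · 0.00081 = 0.0002025, 1/4 · 0.00062092 = 0.00015523, 1/4 · 0.0010838 = 0.00027096; with total 0.0054967.
By Bayes' rule, P(box D | data) = (0.00027096) / (0.0054967) = 0.049295.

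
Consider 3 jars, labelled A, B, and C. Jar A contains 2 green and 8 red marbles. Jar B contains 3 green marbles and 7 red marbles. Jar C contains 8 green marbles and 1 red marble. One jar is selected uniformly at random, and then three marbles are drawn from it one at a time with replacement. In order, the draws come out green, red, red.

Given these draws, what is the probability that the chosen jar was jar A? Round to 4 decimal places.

0.4476

For each hypothesis, P(data | H) works out to: P(data | jar A) = (2/10)(8/10)(8/10) = 0.128; P(data | jar B) = (3/10)(7/10)(7/10) = 0.147; P(data | jar C) = (8/9)(1/9)(1/9) = 0.010974.
The prior-weighted likelihoods are 1/3 · 0.128 = 0.042667, 1/3 · 0.147 = 0.049, 1/3 · 0.010974 = 0.003658; summing to 0.095325.
So P(jar A | data) = (0.042667) / (0.095325) = 0.44759.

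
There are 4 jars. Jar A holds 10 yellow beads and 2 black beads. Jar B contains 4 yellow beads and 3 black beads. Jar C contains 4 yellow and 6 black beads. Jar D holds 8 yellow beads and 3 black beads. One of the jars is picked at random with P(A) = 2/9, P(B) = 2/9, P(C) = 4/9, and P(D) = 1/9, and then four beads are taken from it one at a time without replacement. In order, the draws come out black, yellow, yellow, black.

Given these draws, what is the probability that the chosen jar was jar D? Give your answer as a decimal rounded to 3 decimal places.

For each hypothesis, P(data | H) works out to: P(data | jar A) = (2/12)(10/11)(9/10)(1/9) = 0.015152; P(data | jar B) = (3/7)(4/6)(3/5)(2/4) = 0.085714; P(data | jar C) = (6/10)(4/9)(3/8)(5/7) = 0.071429; P(data | jar D) = (3/11)(8/10)(7/9)(2/8) = 0.042424.
Multiplying each by its prior: 2/9 · 0.015152 = 0.003367, 2/9 · 0.085714 = 0.019048, 4/9 · 0.071429 = 0.031746, 1/9 · 0.042424 = 0.0047138; with total 0.058874.
So P(jar D | data) = (0.0047138) / (0.058874) = 0.080065.

0.080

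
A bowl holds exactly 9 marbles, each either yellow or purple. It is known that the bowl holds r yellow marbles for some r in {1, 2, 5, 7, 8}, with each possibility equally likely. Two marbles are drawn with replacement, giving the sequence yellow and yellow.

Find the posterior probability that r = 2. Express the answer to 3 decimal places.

Compute the likelihood of the observed sequence for each case: P(data | r = 1) = (1/9)(1/9) = 1/81; P(data | r = 2) = (2/9)(2/9) = 4/81; P(data | r = 5) = (5/9)(5/9) = 25/81; P(data | r = 7) = (7/9)(7/9) = 49/81; P(data | r = 8) = (8/9)(8/9) = 64/81.
Multiplying each by its prior: 1/5 · 1/81 = 1/405, 1/5 · 4/81 = 4/405, 1/5 · 25/81 = 5/81, 1/5 · 49/81 = 49/405, 1/5 · 64/81 = 64/405; summing to 143/405.
Hence P(r = 2 | data) = (4/405) / (143/405) = 4/143.

0.028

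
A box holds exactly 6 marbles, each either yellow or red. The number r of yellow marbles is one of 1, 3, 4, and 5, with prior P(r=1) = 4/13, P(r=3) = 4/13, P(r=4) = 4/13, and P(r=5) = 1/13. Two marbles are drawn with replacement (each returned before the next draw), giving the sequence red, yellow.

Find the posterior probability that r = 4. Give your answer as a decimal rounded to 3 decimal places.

The likelihood of the observed sequence under each hypothesis: P(data | r = 1) = (5/6)(1/6) = 5/36; P(data | r = 3) = (3/6)(3/6) = 1/4; P(data | r = 4) = (2/6)(4/6) = 2/9; P(data | r = 5) = (1/6)(5/6) = 5/36.
The prior-weighted likelihoods are 4/13 · 5/36 = 5/117, 4/13 · 1/4 = 1/13, 4/13 · 2/9 = 8/117, 1/13 · 5/36 = 5/468; these sum to 31/156.
Therefore the posterior P(r = 4 | data) = (8/117) / (31/156) = 32/93.

0.344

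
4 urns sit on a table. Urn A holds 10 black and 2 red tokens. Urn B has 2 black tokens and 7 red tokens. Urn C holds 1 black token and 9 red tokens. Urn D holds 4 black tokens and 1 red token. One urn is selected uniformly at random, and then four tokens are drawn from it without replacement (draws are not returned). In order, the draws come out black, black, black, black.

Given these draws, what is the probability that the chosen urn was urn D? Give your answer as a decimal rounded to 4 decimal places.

Compute the likelihood of the observed sequence for each case: P(data | urn A) = (10/12)(9/11)(8/10)(7/9) = 14/33; P(data | urn B) = (2/9)(1/8)(0/7) = 0; P(data | urn C) = (1/10)(0/9) = 0; P(data | urn D) = (4/5)(3/4)(2/3)(1/2) = 1/5.
Weighting by the prior gives 1/4 · 14/33 = 7/66, 1/4 · 0 = 0, 1/4 · 0 = 0, 1/4 · 1/5 = 1/20; summing to 103/660.
Hence P(urn D | data) = (1/20) / (103/660) = 33/103.

0.3204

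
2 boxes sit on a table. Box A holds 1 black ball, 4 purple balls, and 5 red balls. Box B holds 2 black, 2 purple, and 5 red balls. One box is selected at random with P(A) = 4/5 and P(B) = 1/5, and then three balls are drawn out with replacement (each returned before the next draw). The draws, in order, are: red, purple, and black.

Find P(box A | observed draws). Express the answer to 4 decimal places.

Compute the likelihood of the observed sequence for each case: P(data | box A) = (5/10)(4/10)(1/10) = 0.02; P(data | box B) = (5/9)(2/9)(2/9) = 0.027435.
Weighting by the prior gives 4/5 · 0.02 = 0.016, 1/5 · 0.027435 = 0.005487; summing to 0.021487.
Hence P(box A | data) = (0.016) / (0.021487) = 0.74464.

0.7446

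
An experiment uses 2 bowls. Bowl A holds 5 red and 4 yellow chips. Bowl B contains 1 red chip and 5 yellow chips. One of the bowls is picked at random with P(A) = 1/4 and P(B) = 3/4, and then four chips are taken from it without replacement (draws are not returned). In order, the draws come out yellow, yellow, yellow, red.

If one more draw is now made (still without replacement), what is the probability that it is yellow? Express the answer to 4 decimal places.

Compute the likelihood of the observed sequence for each case: P(data | bowl A) = (4/9)(3/8)(2/7)(5/6) = 5/126; P(data | bowl B) = (5/6)(4/5)(3/4)(1/3) = 1/6.
Weighting by the prior gives 1/4 · 5/126 = 5/504, 3/4 · 1/6 = 1/8; with total 17/126.
Normalising, the posterior is P(bowl A | data) = 5/68, P(bowl B | data) = 63/68.
Averaging over the posterior, P(yellow next | data) = (1/5)(5/68) + (1)(63/68) = 16/17.

0.9412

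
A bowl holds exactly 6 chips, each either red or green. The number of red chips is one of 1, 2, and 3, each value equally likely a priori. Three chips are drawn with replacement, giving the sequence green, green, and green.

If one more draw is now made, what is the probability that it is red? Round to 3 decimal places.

Under each hypothesis, the probability of the observed sequence is: P(data | r = 1) = (5/6)(5/6)(5/6) = 125/216; P(data | r = 2) = (4/6)(4/6)(4/6) = 8/27; P(data | r = 3) = (3/6)(3/6)(3/6) = 1/8.
Multiplying each by its prior: 1/3 · 125/216 = 125/648, 1/3 · 8/27 = 8/81, 1/3 · 1/8 = 1/24; with total 1/3.
Normalising, the posterior is P(r = 1 | data) = 125/216, P(r = 2 | data) = 8/27, P(r = 3 | data) = 1/8.
Averaging over the posterior, P(red next | data) = (1/6)(125/216) + (1/3)(8/27) + (1/2)(1/8) = 167/648.

0.258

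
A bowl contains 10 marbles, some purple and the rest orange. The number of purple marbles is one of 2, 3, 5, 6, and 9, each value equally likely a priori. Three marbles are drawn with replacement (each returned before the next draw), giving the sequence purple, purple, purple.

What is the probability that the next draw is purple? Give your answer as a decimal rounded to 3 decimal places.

0.776

The likelihood of the observed sequence under each hypothesis: P(data | r = 2) = (2/10)(2/10)(2/10) = 0.008; P(data | r = 3) = (3/10)(3/10)(3/10) = 0.027; P(data | r = 5) = (5/10)(5/10)(5/10) = 0.125; P(data | r = 6) = (6/10)(6/10)(6/10) = 0.216; P(data | r = 9) = (9/10)(9/10)(9/10) = 0.729.
Weighting by the prior gives 1/5 · 0.008 = 0.0016, 1/5 · 0.027 = 0.0054, 1/5 · 0.125 = 0.025, 1/5 · 0.216 = 0.0432, 1/5 · 0.729 = 0.1458; summing to 0.221.
The posterior is then P(r = 2 | data) = 0.0072398, P(r = 3 | data) = 0.024434, P(r = 5 | data) = 0.11312, P(r = 6 | data) = 0.19548, P(r = 9 | data) = 0.65973.
So P(purple next | data) = Σ P(purple next | H) P(H | data) = (1/5)(0.0072398) + (3/10)(0.024434) + (1/2)(0.11312) + (3/5)(0.19548) + (9/10)(0.65973) = 0.77638.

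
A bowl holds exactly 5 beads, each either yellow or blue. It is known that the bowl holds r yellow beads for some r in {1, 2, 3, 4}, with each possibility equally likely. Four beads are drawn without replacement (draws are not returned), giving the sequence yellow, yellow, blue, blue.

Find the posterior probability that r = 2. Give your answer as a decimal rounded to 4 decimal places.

0.5000

Compute the likelihood of the observed sequence for each case: P(data | r = 1) = (1/5)(0/4) = 0; P(data | r = 2) = (2/5)(1/4)(3/3)(2/2) = 1/10; P(data | r = 3) = (3/5)(2/4)(2/3)(1/2) = 1/10; P(data | r = 4) = (4/5)(3/4)(1/3)(0/2) = 0.
Multiplying each by its prior: 1/4 · 0 = 0, 1/4 · 1/10 = 1/40, 1/4 · 1/10 = 1/40, 1/4 · 0 = 0; with total 1/20.
Hence P(r = 2 | data) = (1/40) / (1/20) = 1/2.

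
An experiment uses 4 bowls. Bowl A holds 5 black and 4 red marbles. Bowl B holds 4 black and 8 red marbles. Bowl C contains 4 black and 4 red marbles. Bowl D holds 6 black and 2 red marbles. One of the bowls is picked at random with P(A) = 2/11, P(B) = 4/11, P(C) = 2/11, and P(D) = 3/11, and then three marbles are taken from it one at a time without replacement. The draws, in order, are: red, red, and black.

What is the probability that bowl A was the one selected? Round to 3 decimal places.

0.182

Compute the likelihood of the observed sequence for each case: P(data | bowl A) = (4/9)(3/8)(5/7) = 0.11905; P(data | bowl B) = (8/12)(7/11)(4/10) = 0.1697; P(data | bowl C) = (4/8)(3/7)(4/6) = 0.14286; P(data | bowl D) = (2/8)(1/7)(6/6) = 0.035714.
Weighting by the prior gives 2/11 · 0.11905 = 0.021645, 4/11 · 0.1697 = 0.061708, 2/11 · 0.14286 = 0.025974, 3/11 · 0.035714 = 0.0097403; these sum to 0.11907.
By Bayes' rule, P(bowl A | data) = (0.021645) / (0.11907) = 0.18179.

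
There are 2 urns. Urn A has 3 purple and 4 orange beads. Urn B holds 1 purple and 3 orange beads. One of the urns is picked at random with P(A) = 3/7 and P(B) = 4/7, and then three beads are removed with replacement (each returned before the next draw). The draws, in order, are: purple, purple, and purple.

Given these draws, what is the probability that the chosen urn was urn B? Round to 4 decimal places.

0.2093

Under each hypothesis, the probability of the observed sequence is: P(data | urn A) = (3/7)(3/7)(3/7) = 0.078717; P(data | urn B) = (1/4)(1/4)(1/4) = 0.015625.
The prior-weighted likelihoods are 3/7 · 0.078717 = 0.033736, 4/7 · 0.015625 = 0.0089286; summing to 0.042665.
So P(urn B | data) = (0.0089286) / (0.042665) = 0.20927.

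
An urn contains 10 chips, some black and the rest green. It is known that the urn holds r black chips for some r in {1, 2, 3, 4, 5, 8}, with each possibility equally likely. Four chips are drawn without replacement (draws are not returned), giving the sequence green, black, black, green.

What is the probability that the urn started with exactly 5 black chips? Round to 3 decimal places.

For each hypothesis, P(data | H) works out to: P(data | r = 1) = (9/10)(1/9)(0/8) = 0; P(data | r = 2) = (8/10)(2/9)(1/8)(7/7) = 0.022222; P(data | r = 3) = (7/10)(3/9)(2/8)(6/7) = 0.05; P(data | r = 4) = (6/10)(4/9)(3/8)(5/7) = 0.071429; P(data | r = 5) = (5/10)(5/9)(4/8)(4/7) = 0.079365; P(data | r = 8) = (2/10)(8/9)(7/8)(1/7) = 0.022222.
Weighting by the prior gives 1/6 · 0 = 0, 1/6 · 0.022222 = 0.0037037, 1/6 · 0.05 = 0.0083333, 1/6 · 0.071429 = 0.011905, 1/6 · 0.079365 = 0.013228, 1/6 · 0.022222 = 0.0037037; these sum to 0.040873.
By Bayes' rule, P(r = 5 | data) = (0.013228) / (0.040873) = 0.32362.

0.324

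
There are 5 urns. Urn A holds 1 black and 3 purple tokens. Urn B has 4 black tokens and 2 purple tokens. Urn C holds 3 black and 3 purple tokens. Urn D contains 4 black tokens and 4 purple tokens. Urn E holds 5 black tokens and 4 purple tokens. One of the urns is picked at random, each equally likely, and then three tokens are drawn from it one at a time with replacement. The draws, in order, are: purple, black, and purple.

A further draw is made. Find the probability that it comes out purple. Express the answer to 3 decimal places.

Compute the likelihood of the observed sequence for each case: P(data | urn A) = (3/4)(1/4)(3/4) = 0.14062; P(data | urn B) = (2/6)(4/6)(2/6) = 0.074074; P(data | urn C) = (3/6)(3/6)(3/6) = 0.125; P(data | urn D) = (4/8)(4/8)(4/8) = 0.125; P(data | urn E) = (4/9)(5/9)(4/9) = 0.10974.
Multiplying each by its prior: 1/5 · 0.14062 = 0.028125, 1/5 · 0.074074 = 0.014815, 1/5 · 0.125 = 0.025, 1/5 · 0.125 = 0.025, 1/5 · 0.10974 = 0.021948; summing to 0.11489.
Normalising, the posterior is P(urn A | data) = 0.2448, P(urn B | data) = 0.12895, P(urn C | data) = 0.2176, P(urn D | data) = 0.2176, P(urn E | data) = 0.19104.
So P(purple next | data) = Σ P(purple next | H) P(H | data) = (3/4)(0.2448) + (1/3)(0.12895) + (1/2)(0.2176) + (1/2)(0.2176) + (4/9)(0.19104) = 0.5291.

0.529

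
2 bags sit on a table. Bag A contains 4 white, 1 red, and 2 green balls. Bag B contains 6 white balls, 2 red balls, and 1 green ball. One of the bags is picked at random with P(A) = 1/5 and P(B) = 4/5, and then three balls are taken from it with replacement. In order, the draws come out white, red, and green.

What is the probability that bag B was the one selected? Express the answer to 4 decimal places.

Under each hypothesis, the probability of the observed sequence is: P(data | bag A) = (4/7)(1/7)(2/7) = 0.023324; P(data | bag B) = (6/9)(2/9)(1/9) = 0.016461.
Multiplying each by its prior: 1/5 · 0.023324 = 0.0046647, 4/5 · 0.016461 = 0.013169; with total 0.017833.
So P(bag B | data) = (0.013169) / (0.017833) = 0.73843.

0.7384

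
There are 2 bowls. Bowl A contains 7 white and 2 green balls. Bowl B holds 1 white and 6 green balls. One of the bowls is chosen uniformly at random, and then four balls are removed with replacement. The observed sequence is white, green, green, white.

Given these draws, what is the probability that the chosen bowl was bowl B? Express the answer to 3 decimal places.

0.334

The likelihood of the observed sequence under each hypothesis: P(data | bowl A) = (7/9)(2/9)(2/9)(7/9) = 0.029873; P(data | bowl B) = (1/7)(6/7)(6/7)(1/7) = 0.014994.
The prior-weighted likelihoods are 1/2 · 0.029873 = 0.014937, 1/2 · 0.014994 = 0.0074969; with total 0.022434.
Hence P(bowl B | data) = (0.0074969) / (0.022434) = 0.33418.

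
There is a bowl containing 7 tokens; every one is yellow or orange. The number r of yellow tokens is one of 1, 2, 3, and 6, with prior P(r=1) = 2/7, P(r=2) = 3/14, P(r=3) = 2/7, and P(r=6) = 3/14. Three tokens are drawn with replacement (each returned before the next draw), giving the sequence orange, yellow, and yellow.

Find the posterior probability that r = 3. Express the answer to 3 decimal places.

0.429

The likelihood of the observed sequence under each hypothesis: P(data | r = 1) = (6/7)(1/7)(1/7) = 0.017493; P(data | r = 2) = (5/7)(2/7)(2/7) = 0.058309; P(data | r = 3) = (4/7)(3/7)(3/7) = 0.10496; P(data | r = 6) = (1/7)(6/7)(6/7) = 0.10496.
The prior-weighted likelihoods are 2/7 · 0.017493 = 0.0049979, 3/14 · 0.058309 = 0.012495, 2/7 · 0.10496 = 0.029988, 3/14 · 0.10496 = 0.022491; summing to 0.069971.
So P(r = 3 | data) = (0.029988) / (0.069971) = 0.42857.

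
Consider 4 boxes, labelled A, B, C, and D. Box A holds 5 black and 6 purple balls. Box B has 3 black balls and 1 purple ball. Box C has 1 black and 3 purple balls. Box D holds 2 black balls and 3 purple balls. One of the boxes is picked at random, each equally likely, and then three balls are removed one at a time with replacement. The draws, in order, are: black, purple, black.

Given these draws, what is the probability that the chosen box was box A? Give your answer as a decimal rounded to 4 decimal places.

For each hypothesis, P(data | H) works out to: P(data | box A) = (5/11)(6/11)(5/11) = 0.1127; P(data | box B) = (3/4)(1/4)(3/4) = 0.14062; P(data | box C) = (1/4)(3/4)(1/4) = 0.046875; P(data | box D) = (2/5)(3/5)(2/5) = 0.096.
The prior-weighted likelihoods are 1/4 · 0.1127 = 0.028174, 1/4 · 0.14062 = 0.035156, 1/4 · 0.046875 = 0.011719, 1/4 · 0.096 = 0.024; with total 0.099049.
By Bayes' rule, P(box A | data) = (0.028174) / (0.099049) = 0.28445.

0.2844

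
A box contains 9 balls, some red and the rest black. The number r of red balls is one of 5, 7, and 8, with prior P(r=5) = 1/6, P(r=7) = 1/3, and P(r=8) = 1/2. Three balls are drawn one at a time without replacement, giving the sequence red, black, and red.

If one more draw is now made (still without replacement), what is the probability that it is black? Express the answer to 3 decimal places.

For each hypothesis, P(data | H) works out to: P(data | r = 5) = (5/9)(4/8)(4/7) = 10/63; P(data | r = 7) = (7/9)(2/8)(6/7) = 1/6; P(data | r = 8) = (8/9)(1/8)(7/7) = 1/9.
Multiplying each by its prior: 1/6 · 10/63 = 5/189, 1/3 · 1/6 = 1/18, 1/2 · 1/9 = 1/18; these sum to 26/189.
Dividing through by the total gives posterior P(r = 5 | data) = 5/26, P(r = 7 | data) = 21/52, P(r = 8 | data) = 21/52.
So P(black next | data) = Σ P(black next | H) P(H | data) = (1/2)(5/26) + (1/6)(21/52) + (0)(21/52) = 17/104.

0.163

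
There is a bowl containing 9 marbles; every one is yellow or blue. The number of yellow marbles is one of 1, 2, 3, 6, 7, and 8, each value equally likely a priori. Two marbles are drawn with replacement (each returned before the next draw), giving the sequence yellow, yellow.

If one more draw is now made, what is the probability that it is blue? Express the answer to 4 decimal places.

Compute the likelihood of the observed sequence for each case: P(data | r = 1) = (1/9)(1/9) = 1/81; P(data | r = 2) = (2/9)(2/9) = 4/81; P(data | r = 3) = (3/9)(3/9) = 1/9; P(data | r = 6) = (6/9)(6/9) = 4/9; P(data | r = 7) = (7/9)(7/9) = 49/81; P(data | r = 8) = (8/9)(8/9) = 64/81.
The prior-weighted likelihoods are 1/6 · 1/81 = 1/486, 1/6 · 4/81 = 2/243, 1/6 · 1/9 = 1/54, 1/6 · 4/9 = 2/27, 1/6 · 49/81 = 49/486, 1/6 · 64/81 = 32/243; with total 163/486.
The posterior is then P(r = 1 | data) = 1/163, P(r = 2 | data) = 4/163, P(r = 3 | data) = 9/163, P(r = 6 | data) = 36/163, P(r = 7 | data) = 49/163, P(r = 8 | data) = 64/163.
So P(blue next | data) = Σ P(blue next | H) P(H | data) = (8/9)(1/163) + (7/9)(4/163) + (2/3)(9/163) + (1/3)(36/163) + (2/9)(49/163) + (1/9)(64/163) = 40/163.

0.2454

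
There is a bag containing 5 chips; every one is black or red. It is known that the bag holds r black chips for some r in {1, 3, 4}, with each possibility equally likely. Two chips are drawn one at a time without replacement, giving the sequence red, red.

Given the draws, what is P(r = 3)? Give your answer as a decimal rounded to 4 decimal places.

0.1429

For each hypothesis, P(data | H) works out to: P(data | r = 1) = (4/5)(3/4) = 3/5; P(data | r = 3) = (2/5)(1/4) = 1/10; P(data | r = 4) = (1/5)(0/4) = 0.
The prior-weighted likelihoods are 1/3 · 3/5 = 1/5, 1/3 · 1/10 = 1/30, 1/3 · 0 = 0; summing to 7/30.
Therefore the posterior P(r = 3 | data) = (1/30) / (7/30) = 1/7.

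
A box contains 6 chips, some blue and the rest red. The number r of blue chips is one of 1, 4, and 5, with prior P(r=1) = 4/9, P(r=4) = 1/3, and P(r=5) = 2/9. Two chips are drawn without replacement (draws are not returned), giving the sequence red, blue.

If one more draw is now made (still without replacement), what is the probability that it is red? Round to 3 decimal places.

0.481

The likelihood of the observed sequence under each hypothesis: P(data | r = 1) = (5/6)(1/5) = 1/6; P(data | r = 4) = (2/6)(4/5) = 4/15; P(data | r = 5) = (1/6)(5/5) = 1/6.
Multiplying each by its prior: 4/9 · 1/6 = 2/27, 1/3 · 4/15 = 4/45, 2/9 · 1/6 = 1/27; summing to 1/5.
Dividing through by the total gives posterior P(r = 1 | data) = 10/27, P(r = 4 | data) = 4/9, P(r = 5 | data) = 5/27.
Averaging over the posterior, P(red next | data) = (1)(10/27) + (1/4)(4/9) + (0)(5/27) = 13/27.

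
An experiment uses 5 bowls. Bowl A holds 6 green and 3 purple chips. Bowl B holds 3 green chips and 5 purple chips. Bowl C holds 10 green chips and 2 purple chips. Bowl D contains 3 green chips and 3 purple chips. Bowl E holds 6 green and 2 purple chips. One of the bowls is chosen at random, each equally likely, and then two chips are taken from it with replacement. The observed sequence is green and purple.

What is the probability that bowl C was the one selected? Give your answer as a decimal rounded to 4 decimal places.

0.1345

The likelihood of the observed sequence under each hypothesis: P(data | bowl A) = (6/9)(3/9) = 2/9; P(data | bowl B) = (3/8)(5/8) = 15/64; P(data | bowl C) = (10/12)(2/12) = 5/36; P(data | bowl D) = (3/6)(3/6) = 1/4; P(data | bowl E) = (6/8)(2/8) = 3/16.
Multiplying each by its prior: 1/5 · 2/9 = 2/45, 1/5 · 15/64 = 3/64, 1/5 · 5/36 = 1/36, 1/5 · 1/4 = 1/20, 1/5 · 3/16 = 3/80; summing to 119/576.
By Bayes' rule, P(bowl C | data) = (1/36) / (119/576) = 16/119.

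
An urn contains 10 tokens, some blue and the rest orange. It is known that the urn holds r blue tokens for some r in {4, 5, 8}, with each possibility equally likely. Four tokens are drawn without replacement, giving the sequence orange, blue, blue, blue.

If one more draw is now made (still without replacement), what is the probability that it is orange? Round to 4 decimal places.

0.3871

For each hypothesis, P(data | H) works out to: P(data | r = 4) = (6/10)(4/9)(3/8)(2/7) = 1/35; P(data | r = 5) = (5/10)(5/9)(4/8)(3/7) = 5/84; P(data | r = 8) = (2/10)(8/9)(7/8)(6/7) = 2/15.
The prior-weighted likelihoods are 1/3 · 1/35 = 1/105, 1/3 · 5/84 = 5/252, 1/3 · 2/15 = 2/45; with total 31/420.
The posterior is then P(r = 4 | data) = 4/31, P(r = 5 | data) = 25/93, P(r = 8 | data) = 56/93.
So P(orange next | data) = Σ P(orange next | H) P(H | data) = (5/6)(4/31) + (2/3)(25/93) + (1/6)(56/93) = 12/31.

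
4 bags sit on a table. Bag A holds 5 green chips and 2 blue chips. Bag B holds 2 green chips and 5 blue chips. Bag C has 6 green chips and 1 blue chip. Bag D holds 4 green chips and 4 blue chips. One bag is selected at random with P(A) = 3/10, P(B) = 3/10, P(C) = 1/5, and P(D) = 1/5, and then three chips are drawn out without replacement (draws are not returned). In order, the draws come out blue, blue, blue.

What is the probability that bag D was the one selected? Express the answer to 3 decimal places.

Compute the likelihood of the observed sequence for each case: P(data | bag A) = (2/7)(1/6)(0/5) = 0; P(data | bag B) = (5/7)(4/6)(3/5) = 2/7; P(data | bag C) = (1/7)(0/6) = 0; P(data | bag D) = (4/8)(3/7)(2/6) = 1/14.
Weighting by the prior gives 3/10 · 0 = 0, 3/10 · 2/7 = 3/35, 1/5 · 0 = 0, 1/5 · 1/14 = 1/70; these sum to 1/10.
Therefore the posterior P(bag D | data) = (1/70) / (1/10) = 1/7.

0.143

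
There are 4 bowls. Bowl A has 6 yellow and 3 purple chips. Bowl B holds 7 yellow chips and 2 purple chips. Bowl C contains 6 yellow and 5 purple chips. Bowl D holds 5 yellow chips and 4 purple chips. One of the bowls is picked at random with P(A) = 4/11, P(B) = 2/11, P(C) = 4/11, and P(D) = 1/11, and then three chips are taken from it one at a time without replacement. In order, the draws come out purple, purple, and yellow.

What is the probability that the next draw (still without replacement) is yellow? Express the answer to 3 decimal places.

0.715

The likelihood of the observed sequence under each hypothesis: P(data | bowl A) = (3/9)(2/8)(6/7) = 0.071429; P(data | bowl B) = (2/9)(1/8)(7/7) = 0.027778; P(data | bowl C) = (5/11)(4/10)(6/9) = 0.12121; P(data | bowl D) = (4/9)(3/8)(5/7) = 0.11905.
Multiplying each by its prior: 4/11 · 0.071429 = 0.025974, 2/11 · 0.027778 = 0.0050505, 4/11 · 0.12121 = 0.044077, 1/11 · 0.11905 = 0.010823; with total 0.085924.
The posterior is then P(bowl A | data) = 0.30229, P(bowl B | data) = 0.058779, P(bowl C | data) = 0.51298, P(bowl D | data) = 0.12595.
So P(yellow next | data) = Σ P(yellow next | H) P(H | data) = (5/6)(0.30229) + (1)(0.058779) + (5/8)(0.51298) + (2/3)(0.12595) = 0.71527.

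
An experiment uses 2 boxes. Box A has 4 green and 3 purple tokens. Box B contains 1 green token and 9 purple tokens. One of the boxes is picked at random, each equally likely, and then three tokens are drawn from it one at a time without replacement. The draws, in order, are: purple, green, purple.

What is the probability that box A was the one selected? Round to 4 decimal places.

Under each hypothesis, the probability of the observed sequence is: P(data | box A) = (3/7)(4/6)(2/5) = 4/35; P(data | box B) = (9/10)(1/9)(8/8) = 1/10.
Multiplying each by its prior: 1/2 · 4/35 = 2/35, 1/2 · 1/10 = 1/20; summing to 3/28.
So P(box A | data) = (2/35) / (3/28) = 8/15.

0.5333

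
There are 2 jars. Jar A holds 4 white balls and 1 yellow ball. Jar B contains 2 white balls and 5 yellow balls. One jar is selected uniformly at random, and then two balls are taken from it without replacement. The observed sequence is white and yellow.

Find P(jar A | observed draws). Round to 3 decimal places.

0.457

Under each hypothesis, the probability of the observed sequence is: P(data | jar A) = (4/5)(1/4) = 1/5; P(data | jar B) = (2/7)(5/6) = 5/21.
Weighting by the prior gives 1/2 · 1/5 = 1/10, 1/2 · 5/21 = 5/42; these sum to 23/105.
Therefore the posterior P(jar A | data) = (1/10) / (23/105) = 21/46.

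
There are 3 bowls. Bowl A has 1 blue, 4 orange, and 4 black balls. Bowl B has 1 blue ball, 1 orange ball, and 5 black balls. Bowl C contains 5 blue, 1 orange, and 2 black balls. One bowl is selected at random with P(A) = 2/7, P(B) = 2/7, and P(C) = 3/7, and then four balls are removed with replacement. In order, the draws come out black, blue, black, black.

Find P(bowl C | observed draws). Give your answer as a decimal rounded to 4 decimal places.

Compute the likelihood of the observed sequence for each case: P(data | bowl A) = (4/9)(1/9)(4/9)(4/9) = 0.0097546; P(data | bowl B) = (5/7)(1/7)(5/7)(5/7) = 0.052062; P(data | bowl C) = (2/8)(5/8)(2/8)(2/8) = 0.0097656.
Weighting by the prior gives 2/7 · 0.0097546 = 0.002787, 2/7 · 0.052062 = 0.014875, 3/7 · 0.0097656 = 0.0041853; these sum to 0.021847.
By Bayes' rule, P(bowl C | data) = (0.0041853) / (0.021847) = 0.19157.

0.1916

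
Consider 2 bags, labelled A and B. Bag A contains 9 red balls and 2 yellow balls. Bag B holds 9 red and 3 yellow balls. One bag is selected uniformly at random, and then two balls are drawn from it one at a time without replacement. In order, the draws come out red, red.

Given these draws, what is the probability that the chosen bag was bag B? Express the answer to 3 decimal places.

0.455

Under each hypothesis, the probability of the observed sequence is: P(data | bag A) = (9/11)(8/10) = 36/55; P(data | bag B) = (9/12)(8/11) = 6/11.
The prior-weighted likelihoods are 1/2 · 36/55 = 18/55, 1/2 · 6/11 = 3/11; these sum to 3/5.
Hence P(bag B | data) = (3/11) / (3/5) = 5/11.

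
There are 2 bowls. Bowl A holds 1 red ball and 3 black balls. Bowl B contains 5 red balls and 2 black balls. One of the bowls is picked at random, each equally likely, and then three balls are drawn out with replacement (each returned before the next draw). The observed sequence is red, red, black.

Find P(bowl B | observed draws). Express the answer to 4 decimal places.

For each hypothesis, P(data | H) works out to: P(data | bowl A) = (1/4)(1/4)(3/4) = 0.046875; P(data | bowl B) = (5/7)(5/7)(2/7) = 0.14577.
Weighting by the prior gives 1/2 · 0.046875 = 0.023438, 1/2 · 0.14577 = 0.072886; these sum to 0.096324.
Hence P(bowl B | data) = (0.072886) / (0.096324) = 0.75668.

0.7567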